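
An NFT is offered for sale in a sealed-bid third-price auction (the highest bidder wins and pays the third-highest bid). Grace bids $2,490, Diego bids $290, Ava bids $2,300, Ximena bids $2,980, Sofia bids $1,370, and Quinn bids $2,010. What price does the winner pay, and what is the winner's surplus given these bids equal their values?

The winner pays $2,300 for a surplus of $680.

Ordered from highest: Ximena $2,980, then Grace $2,490, then Ava $2,300, then Quinn $2,010, then Sofia $1,370, then Diego $290.
Ximena is the highest bidder, so Ximena wins.
Under the third-price rule, the price is the third-highest bid: $2,300.
Surplus = $2,980 − $2,300 = $680.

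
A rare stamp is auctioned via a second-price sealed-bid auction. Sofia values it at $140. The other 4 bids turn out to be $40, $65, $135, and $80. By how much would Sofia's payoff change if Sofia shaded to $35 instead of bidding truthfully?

The highest competing bid is $135.
Bidding truthfully at $140: Sofia has the top bid, wins, and pays the second-highest bid $135. Payoff = $140 − $135 = $5.
Bidding $35: the top bid is $135 (a rival), so Sofia loses. Payoff = $0.
Change = $0 − $5 = -$5.

-$5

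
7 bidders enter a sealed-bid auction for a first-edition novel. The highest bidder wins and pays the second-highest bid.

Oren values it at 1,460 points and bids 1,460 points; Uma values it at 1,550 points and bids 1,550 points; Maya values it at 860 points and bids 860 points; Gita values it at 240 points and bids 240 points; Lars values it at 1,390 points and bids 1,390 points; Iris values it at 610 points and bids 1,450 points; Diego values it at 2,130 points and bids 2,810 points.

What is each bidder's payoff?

Oren 0 points, Uma 0 points, Maya 0 points, Gita 0 points, Lars 0 points, Iris 0 points, Diego 580 points.

Bids in descending order: Diego 2,810 points > Uma 1,550 points > Oren 1,460 points > Iris 1,450 points > Lars 1,390 points > Maya 860 points > Gita 240 points.
Diego has the top bid and wins; the price is the second-highest bid, 1,550 points.
Diego's payoff = 2,130 points − 1,550 points = 580 points. All other bidders lose, so their payoff is 0.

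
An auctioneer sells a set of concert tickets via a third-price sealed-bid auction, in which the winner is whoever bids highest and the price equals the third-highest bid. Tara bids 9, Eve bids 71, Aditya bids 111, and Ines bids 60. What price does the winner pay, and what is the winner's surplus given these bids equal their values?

Ordered from highest: Aditya 111 > Eve 71 > Ines 60 > Tara 9.
Aditya is the highest bidder, so Aditya wins.
Under the third-price rule, the price is the third-highest bid: 60.
Surplus = 111 − 60 = 51.

Price 60; surplus 51.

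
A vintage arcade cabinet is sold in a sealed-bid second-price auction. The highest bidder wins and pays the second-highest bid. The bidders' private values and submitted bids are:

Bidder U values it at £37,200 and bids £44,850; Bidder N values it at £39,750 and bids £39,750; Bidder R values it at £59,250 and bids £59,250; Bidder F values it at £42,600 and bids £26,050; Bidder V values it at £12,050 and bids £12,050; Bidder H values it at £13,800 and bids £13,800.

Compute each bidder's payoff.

Bids in descending order: Bidder R £59,250; Bidder U £44,850; Bidder N £39,750; Bidder F £26,050; Bidder H £13,800; Bidder V £12,050.
Bidder R has the top bid and wins; the price is the second-highest bid, £44,850.
Bidder R's payoff = £59,250 − £44,850 = £14,400. All other bidders lose, so their payoff is 0.

Bidder U £0, Bidder N £0, Bidder R £14,400, Bidder F £0, Bidder V £0, Bidder H £0.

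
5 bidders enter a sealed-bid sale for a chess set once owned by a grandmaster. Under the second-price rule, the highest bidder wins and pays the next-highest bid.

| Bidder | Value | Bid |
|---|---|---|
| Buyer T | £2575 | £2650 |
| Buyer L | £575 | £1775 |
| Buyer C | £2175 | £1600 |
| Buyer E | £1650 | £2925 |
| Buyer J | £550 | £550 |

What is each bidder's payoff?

Payoffs: Buyer T £0, Buyer L £0, Buyer C £0, Buyer E -£1000, Buyer J £0.

Sorted high to low: Buyer E £2925, then Buyer T £2650, then Buyer L £1775, then Buyer C £1600, then Buyer J £550.
Buyer E has the top bid and wins; the price is the second-highest bid, £2650.
Buyer E's payoff = £1650 − £2650 = -£1000. All other bidders lose, so their payoff is 0.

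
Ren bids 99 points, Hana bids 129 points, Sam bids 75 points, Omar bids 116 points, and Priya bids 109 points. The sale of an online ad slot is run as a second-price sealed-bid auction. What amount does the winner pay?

Sorted high to low: Hana 129 points > Omar 116 points > Priya 109 points > Ren 99 points > Sam 75 points.
Hana has the highest bid, so Hana wins.
The second-highest bid is 116 points, so that is what Hana pays.

The winner pays 116 points.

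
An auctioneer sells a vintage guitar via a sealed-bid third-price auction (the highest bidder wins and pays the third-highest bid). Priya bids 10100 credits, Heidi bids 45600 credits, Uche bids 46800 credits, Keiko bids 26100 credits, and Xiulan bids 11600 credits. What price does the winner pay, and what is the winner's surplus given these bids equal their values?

Price 26100 credits; surplus 20700 credits.

Bids in descending order: Uche 46800 credits > Heidi 45600 credits > Keiko 26100 credits > Xiulan 11600 credits > Priya 10100 credits.
Uche is the highest bidder, so Uche wins.
Under the third-price rule, the price is the third-highest bid: 26100 credits.
Surplus = 46800 credits − 26100 credits = 20700 credits.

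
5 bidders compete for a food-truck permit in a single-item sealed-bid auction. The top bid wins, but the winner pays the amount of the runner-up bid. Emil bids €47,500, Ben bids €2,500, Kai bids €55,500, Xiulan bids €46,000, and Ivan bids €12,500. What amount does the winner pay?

Ranking the bids: Kai €55,500, then Emil €47,500, then Xiulan €46,000, then Ivan €12,500, then Ben €2,500.
Kai has the highest bid, so Kai wins.
The second-highest bid is €47,500, so that is what Kai pays.

Price paid: €47,500.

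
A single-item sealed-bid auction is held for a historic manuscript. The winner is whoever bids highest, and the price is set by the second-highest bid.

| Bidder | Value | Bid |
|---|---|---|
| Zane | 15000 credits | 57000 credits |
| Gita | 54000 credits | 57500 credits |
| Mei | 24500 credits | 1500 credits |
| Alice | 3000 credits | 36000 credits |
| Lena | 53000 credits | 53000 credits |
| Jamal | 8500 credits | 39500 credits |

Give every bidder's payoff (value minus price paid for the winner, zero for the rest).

Payoffs: Zane 0 credits, Gita -3000 credits, Mei 0 credits, Alice 0 credits, Lena 0 credits, Jamal 0 credits.

Bids in descending order: Gita 57500 credits, then Zane 57000 credits, then Lena 53000 credits, then Jamal 39500 credits, then Alice 36000 credits, then Mei 1500 credits.
Gita has the top bid and wins; the price is the second-highest bid, 57000 credits.
Gita's payoff = 54000 credits − 57000 credits = -3000 credits. All other bidders lose, so their payoff is 0.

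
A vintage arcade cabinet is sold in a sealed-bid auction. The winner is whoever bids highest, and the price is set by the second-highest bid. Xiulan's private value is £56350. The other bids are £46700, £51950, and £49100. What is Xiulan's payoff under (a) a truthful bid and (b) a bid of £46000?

The highest competing bid is £51950.
Bidding truthfully at £56350: Xiulan has the top bid, wins, and pays the second-highest bid £51950. Payoff = £56350 − £51950 = £4400.
Bidding £46000: the top bid is £51950 (a rival), so Xiulan loses. Payoff = £0.

Truthful: £4400; alternative: £0.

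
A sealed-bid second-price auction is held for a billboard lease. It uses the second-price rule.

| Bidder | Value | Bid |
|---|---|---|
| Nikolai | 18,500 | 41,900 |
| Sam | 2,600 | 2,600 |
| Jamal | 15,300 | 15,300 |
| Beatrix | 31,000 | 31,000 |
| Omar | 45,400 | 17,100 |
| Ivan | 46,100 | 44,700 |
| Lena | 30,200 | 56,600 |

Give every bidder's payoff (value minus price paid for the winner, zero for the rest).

Ordered from highest: Lena 56,600, then Ivan 44,700, then Nikolai 41,900, then Beatrix 31,000, then Omar 17,100, then Jamal 15,300, then Sam 2,600.
Lena has the top bid and wins; the price is the second-highest bid, 44,700.
Lena's payoff = 30,200 − 44,700 = -14,500. All other bidders lose, so their payoff is 0.

Payoffs: Nikolai 0, Sam 0, Jamal 0, Beatrix 0, Omar 0, Ivan 0, Lena -14,500.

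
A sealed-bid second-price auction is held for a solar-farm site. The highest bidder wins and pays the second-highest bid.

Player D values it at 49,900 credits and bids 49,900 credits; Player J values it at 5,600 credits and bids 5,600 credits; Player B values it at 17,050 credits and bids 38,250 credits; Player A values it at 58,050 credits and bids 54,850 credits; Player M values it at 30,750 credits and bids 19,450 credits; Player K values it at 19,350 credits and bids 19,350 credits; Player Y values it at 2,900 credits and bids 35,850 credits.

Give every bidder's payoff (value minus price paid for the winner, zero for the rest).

Payoffs: Player D 0 credits, Player J 0 credits, Player B 0 credits, Player A 8,150 credits, Player M 0 credits, Player K 0 credits, Player Y 0 credits.

Ranking the bids: Player A 54,850 credits; Player D 49,900 credits; Player B 38,250 credits; Player Y 35,850 credits; Player M 19,450 credits; Player K 19,350 credits; Player J 5,600 credits.
Player A has the top bid and wins; the price is the second-highest bid, 49,900 credits.
Player A's payoff = 58,050 credits − 49,900 credits = 8,150 credits. All other bidders lose, so their payoff is 0.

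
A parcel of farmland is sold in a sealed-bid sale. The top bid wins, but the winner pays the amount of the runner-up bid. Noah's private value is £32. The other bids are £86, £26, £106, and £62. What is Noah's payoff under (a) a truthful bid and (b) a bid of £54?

The highest competing bid is £106.
Bidding truthfully at £32: the top bid is £106 (a rival), so Noah loses. Payoff = £0.
Bidding £54: the top bid is £106 (a rival), so Noah loses. Payoff = £0.
The bid only affects whether you win, not the price — here both bids land on the same side of the top rival bid, so the deviation is payoff-neutral.

Truthful: £0; alternative: £0.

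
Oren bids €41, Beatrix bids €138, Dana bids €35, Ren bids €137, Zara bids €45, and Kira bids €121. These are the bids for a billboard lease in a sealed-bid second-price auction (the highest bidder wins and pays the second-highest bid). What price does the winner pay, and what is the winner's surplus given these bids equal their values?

Bids in descending order: Beatrix €138; Ren €137; Kira €121; Zara €45; Oren €41; Dana €35.
Beatrix is the highest bidder, so Beatrix wins.
Under the second-price rule, the price is the second-highest bid: €137.
Surplus = €138 − €137 = €1.

Price €137; surplus €1.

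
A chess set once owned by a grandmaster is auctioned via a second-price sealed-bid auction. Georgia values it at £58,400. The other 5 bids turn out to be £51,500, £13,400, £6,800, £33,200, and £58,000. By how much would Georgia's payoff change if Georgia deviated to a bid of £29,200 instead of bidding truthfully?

The highest competing bid is £58,000.
Bidding truthfully at £58,400: Georgia has the top bid, wins, and pays the second-highest bid £58,000. Payoff = £58,400 − £58,000 = £400.
Bidding £29,200: the top bid is £58,000 (a rival), so Georgia loses. Payoff = £0.
Change = £0 − £400 = -£400.

Payoff change: -£400.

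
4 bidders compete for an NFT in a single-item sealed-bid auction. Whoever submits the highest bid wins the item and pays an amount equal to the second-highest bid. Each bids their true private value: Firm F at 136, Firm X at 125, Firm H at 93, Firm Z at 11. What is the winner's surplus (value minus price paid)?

Surplus = 11.

Bids in descending order: Firm F 136, then Firm X 125, then Firm H 93, then Firm Z 11.
Firm F wins with the top bid and pays the second-highest, 125.
Surplus = 136 − 125 = 11.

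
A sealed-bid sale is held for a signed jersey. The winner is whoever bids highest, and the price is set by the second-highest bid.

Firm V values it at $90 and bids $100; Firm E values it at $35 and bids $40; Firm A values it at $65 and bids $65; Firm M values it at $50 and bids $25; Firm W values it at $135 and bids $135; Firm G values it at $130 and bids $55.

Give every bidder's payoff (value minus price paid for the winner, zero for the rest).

Firm V $0, Firm E $0, Firm A $0, Firm M $0, Firm W $35, Firm G $0.

Bids in descending order: Firm W $135, then Firm V $100, then Firm A $65, then Firm G $55, then Firm E $40, then Firm M $25.
Firm W has the top bid and wins; the price is the second-highest bid, $100.
Firm W's payoff = $135 − $100 = $35. All other bidders lose, so their payoff is 0.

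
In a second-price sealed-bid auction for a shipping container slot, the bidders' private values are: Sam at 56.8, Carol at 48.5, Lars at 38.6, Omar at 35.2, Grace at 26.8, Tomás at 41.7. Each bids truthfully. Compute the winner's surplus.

Winner's surplus: 8.3.

Sorted high to low: Sam 56.8, then Carol 48.5, then Tomás 41.7, then Lars 38.6, then Omar 35.2, then Grace 26.8.
Sam wins with the top bid and pays the second-highest, 48.5.
Surplus = 56.8 − 48.5 = 8.3.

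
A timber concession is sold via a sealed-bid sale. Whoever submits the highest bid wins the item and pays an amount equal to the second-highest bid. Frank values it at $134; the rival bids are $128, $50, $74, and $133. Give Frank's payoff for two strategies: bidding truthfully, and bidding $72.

Truthful: $1; alternative: $0.

The highest competing bid is $133.
Bidding truthfully at $134: Frank has the top bid, wins, and pays the second-highest bid $133. Payoff = $134 − $133 = $1.
Bidding $72: the top bid is $133 (a rival), so Frank loses. Payoff = $0.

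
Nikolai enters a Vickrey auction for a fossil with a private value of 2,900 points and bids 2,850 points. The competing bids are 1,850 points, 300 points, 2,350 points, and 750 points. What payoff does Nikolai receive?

550 points

Highest competing bid: 2,350 points.
Nikolai's bid 2,850 points is the highest overall, so Nikolai wins and pays the second-highest bid, 2,350 points.
Payoff = value − price = 2,900 points − 2,350 points = 550 points.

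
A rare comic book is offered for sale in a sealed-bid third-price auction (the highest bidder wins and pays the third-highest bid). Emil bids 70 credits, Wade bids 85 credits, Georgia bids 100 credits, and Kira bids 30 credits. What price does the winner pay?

Ranking the bids: Georgia 100 credits > Wade 85 credits > Emil 70 credits > Kira 30 credits.
Georgia is the highest bidder, so Georgia wins.
Under the third-price rule, the price is the third-highest bid: 70 credits.

The winner pays 70 credits.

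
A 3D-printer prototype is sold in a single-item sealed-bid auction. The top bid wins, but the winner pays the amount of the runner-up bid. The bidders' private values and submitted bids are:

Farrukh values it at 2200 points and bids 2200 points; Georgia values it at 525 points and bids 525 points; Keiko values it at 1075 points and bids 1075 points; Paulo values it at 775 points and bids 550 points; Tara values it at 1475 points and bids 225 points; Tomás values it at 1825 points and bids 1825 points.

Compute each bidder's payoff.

Ordered from highest: Farrukh 2200 points, then Tomás 1825 points, then Keiko 1075 points, then Paulo 550 points, then Georgia 525 points, then Tara 225 points.
Farrukh has the top bid and wins; the price is the second-highest bid, 1825 points.
Farrukh's payoff = 2200 points − 1825 points = 375 points. All other bidders lose, so their payoff is 0.

Farrukh 375 points, Georgia 0 points, Keiko 0 points, Paulo 0 points, Tara 0 points, Tomás 0 points.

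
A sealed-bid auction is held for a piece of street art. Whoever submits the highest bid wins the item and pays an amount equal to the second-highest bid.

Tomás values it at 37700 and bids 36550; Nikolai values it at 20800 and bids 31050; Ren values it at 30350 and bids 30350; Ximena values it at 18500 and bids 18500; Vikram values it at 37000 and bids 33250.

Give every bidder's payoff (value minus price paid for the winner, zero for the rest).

Ranking the bids: Tomás 36550 > Vikram 33250 > Nikolai 31050 > Ren 30350 > Ximena 18500.
Tomás has the top bid and wins; the price is the second-highest bid, 33250.
Tomás's payoff = 37700 − 33250 = 4450. All other bidders lose, so their payoff is 0.

Payoffs: Tomás 4450, Nikolai 0, Ren 0, Ximena 0, Vikram 0.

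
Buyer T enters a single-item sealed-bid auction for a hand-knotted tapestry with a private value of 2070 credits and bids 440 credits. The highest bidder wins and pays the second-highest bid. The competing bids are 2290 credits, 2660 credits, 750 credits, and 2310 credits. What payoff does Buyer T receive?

Highest competing bid: 2660 credits.
Buyer T's bid 440 credits is not the highest, so Buyer T loses, pays nothing, and earns zero payoff.

Payoff = 0 credits.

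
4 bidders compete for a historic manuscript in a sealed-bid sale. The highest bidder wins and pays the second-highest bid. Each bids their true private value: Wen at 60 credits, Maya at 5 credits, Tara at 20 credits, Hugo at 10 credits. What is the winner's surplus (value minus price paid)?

Surplus = 40 credits.

Ranking the bids: Wen 60 credits > Tara 20 credits > Hugo 10 credits > Maya 5 credits.
Wen wins with the top bid and pays the second-highest, 20 credits.
Surplus = 60 credits − 20 credits = 40 credits.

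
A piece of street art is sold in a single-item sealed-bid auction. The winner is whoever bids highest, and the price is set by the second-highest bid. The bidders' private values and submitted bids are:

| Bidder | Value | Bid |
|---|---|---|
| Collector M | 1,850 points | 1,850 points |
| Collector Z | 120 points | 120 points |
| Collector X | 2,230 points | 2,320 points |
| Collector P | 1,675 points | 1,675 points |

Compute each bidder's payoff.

Ordered from highest: Collector X 2,320 points > Collector M 1,850 points > Collector P 1,675 points > Collector Z 120 points.
Collector X has the top bid and wins; the price is the second-highest bid, 1,850 points.
Collector X's payoff = 2,230 points − 1,850 points = 380 points. All other bidders lose, so their payoff is 0.

Collector M 0 points, Collector Z 0 points, Collector X 380 points, Collector P 0 points.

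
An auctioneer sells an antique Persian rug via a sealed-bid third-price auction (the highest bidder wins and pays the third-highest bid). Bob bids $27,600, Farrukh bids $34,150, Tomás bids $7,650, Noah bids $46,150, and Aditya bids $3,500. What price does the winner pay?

Sorted high to low: Noah $46,150 > Farrukh $34,150 > Bob $27,600 > Tomás $7,650 > Aditya $3,500.
Noah is the highest bidder, so Noah wins.
Under the third-price rule, the price is the third-highest bid: $27,600.

The winner pays $27,600.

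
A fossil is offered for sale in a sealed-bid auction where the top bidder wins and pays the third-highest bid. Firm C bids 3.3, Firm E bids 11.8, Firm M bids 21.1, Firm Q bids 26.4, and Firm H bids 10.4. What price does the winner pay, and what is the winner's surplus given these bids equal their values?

Sorted high to low: Firm Q 26.4, then Firm M 21.1, then Firm E 11.8, then Firm H 10.4, then Firm C 3.3.
Firm Q is the highest bidder, so Firm Q wins.
Under the third-price rule, the price is the third-highest bid: 11.8.
Surplus = 26.4 − 11.8 = 14.6.

The winner pays 11.8 for a surplus of 14.6.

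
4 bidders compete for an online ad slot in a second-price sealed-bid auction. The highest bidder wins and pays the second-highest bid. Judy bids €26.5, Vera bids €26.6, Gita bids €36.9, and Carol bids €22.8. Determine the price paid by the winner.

The winner pays €26.6.

Bids in descending order: Gita €36.9 > Vera €26.6 > Judy €26.5 > Carol €22.8.
Gita has the highest bid, so Gita wins.
The second-highest bid is €26.6, so that is what Gita pays.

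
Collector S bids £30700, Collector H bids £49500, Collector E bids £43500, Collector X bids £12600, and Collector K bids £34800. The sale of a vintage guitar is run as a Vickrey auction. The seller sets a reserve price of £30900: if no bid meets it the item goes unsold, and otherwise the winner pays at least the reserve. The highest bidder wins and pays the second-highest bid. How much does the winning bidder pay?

Price paid: £43500.

Ordered from highest: Collector H £49500; Collector E £43500; Collector K £34800; Collector S £30700; Collector X £12600.
Collector H has the highest bid, so Collector H wins.
The second-highest bid is £43500, which exceeds the reserve, so that sets the price.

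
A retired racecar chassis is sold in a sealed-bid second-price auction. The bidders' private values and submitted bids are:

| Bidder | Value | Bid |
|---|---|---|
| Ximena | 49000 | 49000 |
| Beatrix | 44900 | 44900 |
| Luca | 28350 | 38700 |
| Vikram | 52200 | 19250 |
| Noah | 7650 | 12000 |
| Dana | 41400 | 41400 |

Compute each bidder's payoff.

Ranking the bids: Ximena 49000; Beatrix 44900; Dana 41400; Luca 38700; Vikram 19250; Noah 12000.
Ximena has the top bid and wins; the price is the second-highest bid, 44900.
Ximena's payoff = 49000 − 44900 = 4100. All other bidders lose, so their payoff is 0.

Ximena 4100, Beatrix 0, Luca 0, Vikram 0, Noah 0, Dana 0.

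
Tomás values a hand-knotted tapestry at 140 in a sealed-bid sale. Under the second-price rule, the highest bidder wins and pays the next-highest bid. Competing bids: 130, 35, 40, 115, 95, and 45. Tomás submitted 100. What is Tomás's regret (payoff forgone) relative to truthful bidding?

The highest competing bid is 130.
Bidding truthfully at 140: Tomás has the top bid, wins, and pays the second-highest bid 130. Payoff = 140 − 130 = 10.
Bidding 100: the top bid is 130 (a rival), so Tomás loses. Payoff = 0.
Regret = truthful payoff − actual payoff = 10 − 0 = 10.
Deviating from a truthful bid can only lose payoff in a second-price auction — never gain.

10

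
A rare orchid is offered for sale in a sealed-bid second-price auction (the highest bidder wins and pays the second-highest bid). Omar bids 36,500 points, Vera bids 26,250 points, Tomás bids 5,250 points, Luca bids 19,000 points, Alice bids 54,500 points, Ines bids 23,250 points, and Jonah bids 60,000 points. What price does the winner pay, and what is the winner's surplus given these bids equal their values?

The winner pays 54,500 points for a surplus of 5,500 points.

Ranking the bids: Jonah 60,000 points, then Alice 54,500 points, then Omar 36,500 points, then Vera 26,250 points, then Ines 23,250 points, then Luca 19,000 points, then Tomás 5,250 points.
Jonah is the highest bidder, so Jonah wins.
Under the second-price rule, the price is the second-highest bid: 54,500 points.
Surplus = 60,000 points − 54,500 points = 5,500 points.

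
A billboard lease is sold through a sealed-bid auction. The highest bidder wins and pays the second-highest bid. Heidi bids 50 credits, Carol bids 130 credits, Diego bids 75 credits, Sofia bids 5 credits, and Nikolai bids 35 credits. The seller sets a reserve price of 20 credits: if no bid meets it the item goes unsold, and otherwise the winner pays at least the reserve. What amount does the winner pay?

The winner pays 75 credits.

Ranking the bids: Carol 130 credits; Diego 75 credits; Heidi 50 credits; Nikolai 35 credits; Sofia 5 credits.
Carol has the highest bid, so Carol wins.
The second-highest bid is 75 credits, which exceeds the reserve, so that sets the price.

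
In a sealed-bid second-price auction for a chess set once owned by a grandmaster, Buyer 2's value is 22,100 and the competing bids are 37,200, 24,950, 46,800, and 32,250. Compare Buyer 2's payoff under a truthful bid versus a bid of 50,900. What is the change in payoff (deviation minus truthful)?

Payoff change: -24,700.

The highest competing bid is 46,800.
Bidding truthfully at 22,100: the top bid is 46,800 (a rival), so Buyer 2 loses. Payoff = 0.
Bidding 50,900: Buyer 2 has the top bid, wins, and pays the second-highest bid 46,800. Payoff = 22,100 − 46,800 = -24,700.
Change = -24,700 − 0 = -24,700.
Deviating from a truthful bid can only lose payoff in a second-price auction — never gain.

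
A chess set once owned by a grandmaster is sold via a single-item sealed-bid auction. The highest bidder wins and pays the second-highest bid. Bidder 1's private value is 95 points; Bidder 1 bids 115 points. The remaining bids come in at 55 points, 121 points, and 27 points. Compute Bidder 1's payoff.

0 points

Highest competing bid: 121 points.
Bidder 1's bid 115 points is not the highest, so Bidder 1 loses, pays nothing, and earns zero payoff.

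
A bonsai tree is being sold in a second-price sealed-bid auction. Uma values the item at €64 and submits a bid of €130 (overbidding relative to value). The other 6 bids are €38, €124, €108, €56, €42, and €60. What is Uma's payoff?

Uma's payoff: -€60.

Highest competing bid: €124.
Uma's bid €130 is the highest overall, so Uma wins and pays the second-highest bid, €124.
Payoff = value − price = €64 − €124 = -€60.
Overbidding won the item at a price above value — truthful bidding would have avoided this loss.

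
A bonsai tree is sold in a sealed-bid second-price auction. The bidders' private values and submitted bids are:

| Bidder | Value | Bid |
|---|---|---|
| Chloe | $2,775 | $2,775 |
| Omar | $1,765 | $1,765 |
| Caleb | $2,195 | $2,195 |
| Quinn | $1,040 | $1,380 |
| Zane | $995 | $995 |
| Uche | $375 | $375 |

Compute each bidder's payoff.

Ordered from highest: Chloe $2,775 > Caleb $2,195 > Omar $1,765 > Quinn $1,380 > Zane $995 > Uche $375.
Chloe has the top bid and wins; the price is the second-highest bid, $2,195.
Chloe's payoff = $2,775 − $2,195 = $580. All other bidders lose, so their payoff is 0.

Chloe $580, Omar $0, Caleb $0, Quinn $0, Zane $0, Uche $0.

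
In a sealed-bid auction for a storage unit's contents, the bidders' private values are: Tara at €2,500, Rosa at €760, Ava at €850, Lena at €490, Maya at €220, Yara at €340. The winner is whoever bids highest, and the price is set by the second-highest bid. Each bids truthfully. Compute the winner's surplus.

Ordered from highest: Tara €2,500, then Ava €850, then Rosa €760, then Lena €490, then Yara €340, then Maya €220.
Tara wins with the top bid and pays the second-highest, €850.
Surplus = €2,500 − €850 = €1,650.

€1,650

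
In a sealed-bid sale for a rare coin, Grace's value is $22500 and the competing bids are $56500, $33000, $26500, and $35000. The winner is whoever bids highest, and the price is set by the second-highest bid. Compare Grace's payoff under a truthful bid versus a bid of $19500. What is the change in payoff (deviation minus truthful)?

The highest competing bid is $56500.
Bidding truthfully at $22500: the top bid is $56500 (a rival), so Grace loses. Payoff = $0.
Bidding $19500: the top bid is $56500 (a rival), so Grace loses. Payoff = $0.
Change = $0 − $0 = $0.

Change in payoff: $0.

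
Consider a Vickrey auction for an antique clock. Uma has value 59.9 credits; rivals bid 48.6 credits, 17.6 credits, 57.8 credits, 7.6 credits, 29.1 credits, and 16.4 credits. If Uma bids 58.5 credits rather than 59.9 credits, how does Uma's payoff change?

The highest competing bid is 57.8 credits.
Bidding truthfully at 59.9 credits: Uma has the top bid, wins, and pays the second-highest bid 57.8 credits. Payoff = 59.9 credits − 57.8 credits = 2.1 credits.
Bidding 58.5 credits: Uma has the top bid, wins, and pays the second-highest bid 57.8 credits. Payoff = 59.9 credits − 57.8 credits = 2.1 credits.
Change = 2.1 credits − 2.1 credits = 0.0 credits.
The bid only affects whether you win, not the price — here both bids land on the same side of the top rival bid, so the deviation is payoff-neutral.

Change in payoff: 0.0 credits.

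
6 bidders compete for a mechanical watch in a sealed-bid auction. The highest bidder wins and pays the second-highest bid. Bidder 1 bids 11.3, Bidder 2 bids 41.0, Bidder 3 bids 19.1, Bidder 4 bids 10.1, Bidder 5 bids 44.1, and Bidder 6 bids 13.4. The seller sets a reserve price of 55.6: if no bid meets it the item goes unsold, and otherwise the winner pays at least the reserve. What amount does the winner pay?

Ordered from highest: Bidder 5 44.1, then Bidder 2 41.0, then Bidder 3 19.1, then Bidder 6 13.4, then Bidder 1 11.3, then Bidder 4 10.1.
The top bid 44.1 is below the reserve 55.6, so the item goes unsold and nothing is paid.

unsold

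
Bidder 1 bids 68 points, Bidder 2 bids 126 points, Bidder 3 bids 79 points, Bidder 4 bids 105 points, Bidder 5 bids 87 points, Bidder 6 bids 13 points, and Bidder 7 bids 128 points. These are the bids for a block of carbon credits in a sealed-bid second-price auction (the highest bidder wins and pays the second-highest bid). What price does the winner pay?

Price paid: 126 points.

Ranking the bids: Bidder 7 128 points; Bidder 2 126 points; Bidder 4 105 points; Bidder 5 87 points; Bidder 3 79 points; Bidder 1 68 points; Bidder 6 13 points.
Bidder 7 is the highest bidder, so Bidder 7 wins.
Under the second-price rule, the price is the second-highest bid: 126 points.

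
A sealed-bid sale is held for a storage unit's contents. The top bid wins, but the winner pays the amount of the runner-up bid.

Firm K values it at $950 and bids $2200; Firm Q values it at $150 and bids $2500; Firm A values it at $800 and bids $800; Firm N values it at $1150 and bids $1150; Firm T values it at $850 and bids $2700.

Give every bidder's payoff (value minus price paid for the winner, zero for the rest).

Payoffs: Firm K $0, Firm Q $0, Firm A $0, Firm N $0, Firm T -$1650.

Ordered from highest: Firm T $2700; Firm Q $2500; Firm K $2200; Firm N $1150; Firm A $800.
Firm T has the top bid and wins; the price is the second-highest bid, $2500.
Firm T's payoff = $850 − $2500 = -$1650. All other bidders lose, so their payoff is 0.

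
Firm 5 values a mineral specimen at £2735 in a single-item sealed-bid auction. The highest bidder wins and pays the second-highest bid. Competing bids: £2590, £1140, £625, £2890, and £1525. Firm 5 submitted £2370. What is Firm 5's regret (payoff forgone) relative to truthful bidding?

Regret: £0.

The highest competing bid is £2890.
Bidding truthfully at £2735: the top bid is £2890 (a rival), so Firm 5 loses. Payoff = £0.
Bidding £2370: the top bid is £2890 (a rival), so Firm 5 loses. Payoff = £0.
Regret = truthful payoff − actual payoff = £0 − £0 = £0.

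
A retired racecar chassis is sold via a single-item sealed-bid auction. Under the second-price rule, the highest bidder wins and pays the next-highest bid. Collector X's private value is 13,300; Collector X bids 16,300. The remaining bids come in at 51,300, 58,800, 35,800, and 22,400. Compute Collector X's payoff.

Highest competing bid: 58,800.
Collector X's bid 16,300 is not the highest, so Collector X loses, pays nothing, and earns zero payoff.

Collector X's payoff: 0.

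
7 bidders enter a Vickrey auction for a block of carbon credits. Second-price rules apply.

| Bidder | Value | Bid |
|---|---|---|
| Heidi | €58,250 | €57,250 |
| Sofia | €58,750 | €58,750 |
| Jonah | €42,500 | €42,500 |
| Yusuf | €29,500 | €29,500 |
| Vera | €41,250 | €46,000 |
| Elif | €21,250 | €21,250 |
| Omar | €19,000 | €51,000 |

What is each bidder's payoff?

Payoffs: Heidi €0, Sofia €1,500, Jonah €0, Yusuf €0, Vera €0, Elif €0, Omar €0.

Bids in descending order: Sofia €58,750; Heidi €57,250; Omar €51,000; Vera €46,000; Jonah €42,500; Yusuf €29,500; Elif €21,250.
Sofia has the top bid and wins; the price is the second-highest bid, €57,250.
Sofia's payoff = €58,750 − €57,250 = €1,500. All other bidders lose, so their payoff is 0.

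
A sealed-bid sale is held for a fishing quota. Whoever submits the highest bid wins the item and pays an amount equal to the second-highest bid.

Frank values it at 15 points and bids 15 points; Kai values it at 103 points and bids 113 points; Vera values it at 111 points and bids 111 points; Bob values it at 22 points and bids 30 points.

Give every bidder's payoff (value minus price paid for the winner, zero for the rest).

Frank 0 points, Kai -8 points, Vera 0 points, Bob 0 points.

Bids in descending order: Kai 113 points > Vera 111 points > Bob 30 points > Frank 15 points.
Kai has the top bid and wins; the price is the second-highest bid, 111 points.
Kai's payoff = 103 points − 111 points = -8 points. All other bidders lose, so their payoff is 0.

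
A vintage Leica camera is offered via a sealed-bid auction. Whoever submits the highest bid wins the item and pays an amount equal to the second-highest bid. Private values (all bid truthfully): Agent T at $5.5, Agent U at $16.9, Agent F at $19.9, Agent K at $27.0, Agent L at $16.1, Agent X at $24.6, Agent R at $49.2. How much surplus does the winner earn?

Winner's surplus: $22.2.

Bids in descending order: Agent R $49.2; Agent K $27.0; Agent X $24.6; Agent F $19.9; Agent U $16.9; Agent L $16.1; Agent T $5.5.
Agent R wins with the top bid and pays the second-highest, $27.0.
Surplus = $49.2 − $27.0 = $22.2.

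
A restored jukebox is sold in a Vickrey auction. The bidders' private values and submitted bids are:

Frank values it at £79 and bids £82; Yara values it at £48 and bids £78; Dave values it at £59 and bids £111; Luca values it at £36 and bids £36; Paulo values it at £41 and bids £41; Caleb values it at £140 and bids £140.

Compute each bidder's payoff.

Frank £0, Yara £0, Dave £0, Luca £0, Paulo £0, Caleb £29.

Sorted high to low: Caleb £140 > Dave £111 > Frank £82 > Yara £78 > Paulo £41 > Luca £36.
Caleb has the top bid and wins; the price is the second-highest bid, £111.
Caleb's payoff = £140 − £111 = £29. All other bidders lose, so their payoff is 0.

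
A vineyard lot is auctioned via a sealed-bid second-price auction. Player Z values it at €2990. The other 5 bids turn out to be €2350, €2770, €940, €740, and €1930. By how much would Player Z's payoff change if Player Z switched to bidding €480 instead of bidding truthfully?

-€220

The highest competing bid is €2770.
Bidding truthfully at €2990: Player Z has the top bid, wins, and pays the second-highest bid €2770. Payoff = €2990 − €2770 = €220.
Bidding €480: the top bid is €2770 (a rival), so Player Z loses. Payoff = €0.
Change = €0 − €220 = -€220.
This is the dominant-strategy logic: truthful bidding weakly beats any alternative.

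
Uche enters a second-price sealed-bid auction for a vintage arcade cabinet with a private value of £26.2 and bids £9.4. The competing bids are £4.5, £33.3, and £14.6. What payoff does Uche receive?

Highest competing bid: £33.3.
Uche's bid £9.4 is not the highest, so Uche loses, pays nothing, and earns zero payoff.

Payoff = £0.0.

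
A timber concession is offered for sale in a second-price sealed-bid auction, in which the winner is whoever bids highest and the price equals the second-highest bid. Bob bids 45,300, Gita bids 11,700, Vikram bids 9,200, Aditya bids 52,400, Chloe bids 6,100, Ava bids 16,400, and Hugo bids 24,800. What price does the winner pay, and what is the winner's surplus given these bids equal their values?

The winner pays 45,300 for a surplus of 7,100.

Ranking the bids: Aditya 52,400, then Bob 45,300, then Hugo 24,800, then Ava 16,400, then Gita 11,700, then Vikram 9,200, then Chloe 6,100.
Aditya is the highest bidder, so Aditya wins.
Under the second-price rule, the price is the second-highest bid: 45,300.
Surplus = 52,400 − 45,300 = 7,100.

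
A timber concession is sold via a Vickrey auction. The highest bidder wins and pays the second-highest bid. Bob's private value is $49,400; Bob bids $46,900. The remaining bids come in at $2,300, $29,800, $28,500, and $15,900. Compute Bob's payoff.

Highest competing bid: $29,800.
Bob's bid $46,900 is the highest overall, so Bob wins and pays the second-highest bid, $29,800.
Payoff = value − price = $49,400 − $29,800 = $19,600.

Payoff = $19,600.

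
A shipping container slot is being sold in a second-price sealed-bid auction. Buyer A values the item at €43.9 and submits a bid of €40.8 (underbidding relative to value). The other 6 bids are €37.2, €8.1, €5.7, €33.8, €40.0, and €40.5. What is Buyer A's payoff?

Highest competing bid: €40.5.
Buyer A's bid €40.8 is the highest overall, so Buyer A wins and pays the second-highest bid, €40.5.
Payoff = value − price = €43.9 − €40.5 = €3.4.

Payoff = €3.4.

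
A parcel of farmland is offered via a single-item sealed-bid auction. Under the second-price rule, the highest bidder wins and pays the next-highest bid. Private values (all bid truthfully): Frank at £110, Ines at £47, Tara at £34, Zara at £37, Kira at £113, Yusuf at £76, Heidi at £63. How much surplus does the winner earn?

Ranking the bids: Kira £113 > Frank £110 > Yusuf £76 > Heidi £63 > Ines £47 > Zara £37 > Tara £34.
Kira wins with the top bid and pays the second-highest, £110.
Surplus = £113 − £110 = £3.

Surplus = £3.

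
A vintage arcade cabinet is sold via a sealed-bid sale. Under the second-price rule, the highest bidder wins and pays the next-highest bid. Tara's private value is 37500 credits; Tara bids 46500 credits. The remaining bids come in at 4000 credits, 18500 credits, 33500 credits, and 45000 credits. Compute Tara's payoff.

Tara's payoff: -7500 credits.

Highest competing bid: 45000 credits.
Tara's bid 46500 credits is the highest overall, so Tara wins and pays the second-highest bid, 45000 credits.
Payoff = value − price = 37500 credits − 45000 credits = -7500 credits.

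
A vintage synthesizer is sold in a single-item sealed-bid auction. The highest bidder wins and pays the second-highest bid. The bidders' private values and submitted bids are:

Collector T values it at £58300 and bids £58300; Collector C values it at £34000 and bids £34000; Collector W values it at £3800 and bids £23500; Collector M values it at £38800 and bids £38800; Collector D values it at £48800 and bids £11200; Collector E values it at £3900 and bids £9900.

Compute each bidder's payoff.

Collector T £19500, Collector C £0, Collector W £0, Collector M £0, Collector D £0, Collector E £0.

Bids in descending order: Collector T £58300; Collector M £38800; Collector C £34000; Collector W £23500; Collector D £11200; Collector E £9900.
Collector T has the top bid and wins; the price is the second-highest bid, £38800.
Collector T's payoff = £58300 − £38800 = £19500. All other bidders lose, so their payoff is 0.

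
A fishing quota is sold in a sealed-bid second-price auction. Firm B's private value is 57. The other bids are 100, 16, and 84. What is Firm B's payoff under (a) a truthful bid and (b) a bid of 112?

Truthful: 0; alternative: -43.

The highest competing bid is 100.
Bidding truthfully at 57: the top bid is 100 (a rival), so Firm B loses. Payoff = 0.
Bidding 112: Firm B has the top bid, wins, and pays the second-highest bid 100. Payoff = 57 − 100 = -43.
This is the dominant-strategy logic: truthful bidding weakly beats any alternative.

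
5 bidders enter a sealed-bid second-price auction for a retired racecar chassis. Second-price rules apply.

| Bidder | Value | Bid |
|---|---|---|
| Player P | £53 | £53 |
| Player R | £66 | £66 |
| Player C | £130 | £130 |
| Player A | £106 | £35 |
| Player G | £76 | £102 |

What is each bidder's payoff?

Player P £0, Player R £0, Player C £28, Player A £0, Player G £0.

Bids in descending order: Player C £130; Player G £102; Player R £66; Player P £53; Player A £35.
Player C has the top bid and wins; the price is the second-highest bid, £102.
Player C's payoff = £130 − £102 = £28. All other bidders lose, so their payoff is 0.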